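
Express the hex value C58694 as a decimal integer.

Expand by place value (powers of 16):
Digit values: C = 12
C58694 = 12 × 16^5 + 5 × 16^4 + 8 × 16^3 + 6 × 16^2 + 9 × 16^1 + 4 × 16^0
= 12 × 1048576 + 5 × 65536 + 8 × 4096 + 6 × 256 + 9 × 16 + 4 × 1
= 12582912 + 327680 + 32768 + 1536 + 144 + 4
= 12945044



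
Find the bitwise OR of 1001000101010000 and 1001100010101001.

OR: 1 when either bit is 1
  1001000101010000
| 1001100010101001
------------------
  1001100111111001
Decimal: 37200 | 39081 = 39417



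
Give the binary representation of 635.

Using repeated division by 2:
635 ÷ 2 = 317 remainder 1
317 ÷ 2 = 158 remainder 1
158 ÷ 2 = 79 remainder 0
79 ÷ 2 = 39 remainder 1
39 ÷ 2 = 19 remainder 1
19 ÷ 2 = 9 remainder 1
9 ÷ 2 = 4 remainder 1
4 ÷ 2 = 2 remainder 0
2 ÷ 2 = 1 remainder 0
1 ÷ 2 = 0 remainder 1
Reading remainders bottom to top: 1001111011



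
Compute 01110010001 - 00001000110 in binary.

Method 1 - Direct subtraction (column by column from the right: bit − bit − borrow-in; if negative, add 2 and borrow 1 from the next column):
borrow: 00010011100
        01110010001
-       00001000110
-------------------
        01101001011

Method 2 - Add two's complement:
Two's complement of 00001000110: invert → 11110111001, add 1 → 11110111010
  01110010001
+ 11110111010
-------------
 101101001011  (end carry out of the top bit = 1)
Discarding the end carry: 01101001011
Decimal check:
  01110010001 = 512 + 256 + 128 + 16 + 1 = 913
  00001000110 = 64 + 4 + 2 = 70
  913 - 70 = 843, and 01101001011 = 512 + 256 + 64 + 8 + 2 + 1 = 843 ✓



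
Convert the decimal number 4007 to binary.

Using repeated division by 2:
4007 ÷ 2 = 2003 remainder 1
2003 ÷ 2 = 1001 remainder 1
1001 ÷ 2 = 500 remainder 1
500 ÷ 2 = 250 remainder 0
250 ÷ 2 = 125 remainder 0
125 ÷ 2 = 62 remainder 1
62 ÷ 2 = 31 remainder 0
31 ÷ 2 = 15 remainder 1
15 ÷ 2 = 7 remainder 1
7 ÷ 2 = 3 remainder 1
3 ÷ 2 = 1 remainder 1
1 ÷ 2 = 0 remainder 1
Reading remainders bottom to top: 111110100111



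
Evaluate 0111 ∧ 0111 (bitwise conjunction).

AND: 1 only when both bits are 1
  0111
& 0111
------
  0111
Decimal: 7 & 7 = 7



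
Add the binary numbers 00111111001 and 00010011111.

Add column by column from the right: bit + bit + carry-in; write the sum mod 2, carry 1 when the sum is 2 or 3.
carry:  01111111110
        00111111001
+       00010011111
-------------------
       001010011000
(the carry out of the leftmost column, 0, becomes the leading bit)
Decimal check:
  00111111001 = 256 + 128 + 64 + 32 + 16 + 8 + 1 = 505
  00010011111 = 128 + 16 + 8 + 4 + 2 + 1 = 159
  505 + 159 = 664, and 001010011000 = 512 + 128 + 16 + 8 = 664 ✓



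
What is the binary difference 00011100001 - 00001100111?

Method 1 - Direct subtraction (column by column from the right: bit − bit − borrow-in; if negative, add 2 and borrow 1 from the next column):
borrow: 00011111100
        00011100001
-       00001100111
-------------------
        00001111010

Method 2 - Add two's complement:
Two's complement of 00001100111: invert → 11110011000, add 1 → 11110011001
  00011100001
+ 11110011001
-------------
 100001111010  (end carry out of the top bit = 1)
Discarding the end carry: 00001111010
Decimal check:
  00011100001 = 128 + 64 + 32 + 1 = 225
  00001100111 = 64 + 32 + 4 + 2 + 1 = 103
  225 - 103 = 122, and 00001111010 = 64 + 32 + 16 + 8 + 2 = 122 ✓



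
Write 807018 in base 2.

Using repeated division by 2:
807018 ÷ 2 = 403509 remainder 0
403509 ÷ 2 = 201754 remainder 1
201754 ÷ 2 = 100877 remainder 0
100877 ÷ 2 = 50438 remainder 1
50438 ÷ 2 = 25219 remainder 0
25219 ÷ 2 = 12609 remainder 1
12609 ÷ 2 = 6304 remainder 1
6304 ÷ 2 = 3152 remainder 0
3152 ÷ 2 = 1576 remainder 0
1576 ÷ 2 = 788 remainder 0
788 ÷ 2 = 394 remainder 0
394 ÷ 2 = 197 remainder 0
197 ÷ 2 = 98 remainder 1
98 ÷ 2 = 49 remainder 0
49 ÷ 2 = 24 remainder 1
24 ÷ 2 = 12 remainder 0
12 ÷ 2 = 6 remainder 0
6 ÷ 2 = 3 remainder 0
3 ÷ 2 = 1 remainder 1
1 ÷ 2 = 0 remainder 1
Reading remainders bottom to top: 11000101000001101010



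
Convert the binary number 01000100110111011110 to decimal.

Sum of powers of 2 for each 1-bit:
2^1 + 2^2 + 2^3 + 2^4 + 2^6 + 2^7 + 2^8 + 2^10 + 2^11 + 2^14 + 2^18
= 2 + 4 + 8 + 16 + 64 + 128 + 256 + 1024 + 2048 + 16384 + 262144
= 282078



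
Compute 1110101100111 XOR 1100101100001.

XOR: 1 when bits differ
  1110101100111
^ 1100101100001
---------------
  0010000000110
Decimal: 7527 ^ 6497 = 1030



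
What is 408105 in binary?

Using repeated division by 2:
408105 ÷ 2 = 204052 remainder 1
204052 ÷ 2 = 102026 remainder 0
102026 ÷ 2 = 51013 remainder 0
51013 ÷ 2 = 25506 remainder 1
25506 ÷ 2 = 12753 remainder 0
12753 ÷ 2 = 6376 remainder 1
6376 ÷ 2 = 3188 remainder 0
3188 ÷ 2 = 1594 remainder 0
1594 ÷ 2 = 797 remainder 0
797 ÷ 2 = 398 remainder 1
398 ÷ 2 = 199 remainder 0
199 ÷ 2 = 99 remainder 1
99 ÷ 2 = 49 remainder 1
49 ÷ 2 = 24 remainder 1
24 ÷ 2 = 12 remainder 0
12 ÷ 2 = 6 remainder 0
6 ÷ 2 = 3 remainder 0
3 ÷ 2 = 1 remainder 1
1 ÷ 2 = 0 remainder 1
Reading remainders bottom to top: 1100011101000101001



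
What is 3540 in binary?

Using repeated division by 2:
3540 ÷ 2 = 1770 remainder 0
1770 ÷ 2 = 885 remainder 0
885 ÷ 2 = 442 remainder 1
442 ÷ 2 = 221 remainder 0
221 ÷ 2 = 110 remainder 1
110 ÷ 2 = 55 remainder 0
55 ÷ 2 = 27 remainder 1
27 ÷ 2 = 13 remainder 1
13 ÷ 2 = 6 remainder 1
6 ÷ 2 = 3 remainder 0
3 ÷ 2 = 1 remainder 1
1 ÷ 2 = 0 remainder 1
Reading remainders bottom to top: 110111010100



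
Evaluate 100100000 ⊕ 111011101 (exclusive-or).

XOR: 1 when bits differ
  100100000
^ 111011101
-----------
  011111101
Decimal: 288 ^ 477 = 253



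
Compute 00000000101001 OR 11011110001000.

OR: 1 when either bit is 1
  00000000101001
| 11011110001000
----------------
  11011110101001
Decimal: 41 | 14216 = 14249



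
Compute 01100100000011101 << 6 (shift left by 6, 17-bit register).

Original: 01100100000011101 (decimal 51229)
Shift left by 6 positions
Append 6 zeros on the right and drop the 6 high bits that overflow the 17-bit width
Result: 00000011101000000 (decimal 1856)
Equivalent: 51229 << 6 = 51229 × 2^6 = 3278656, truncated to 17 bits = 1856



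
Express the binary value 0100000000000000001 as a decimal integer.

Sum of powers of 2 for each 1-bit:
2^0 + 2^17
= 1 + 131072
= 131073



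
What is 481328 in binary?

Using repeated division by 2:
481328 ÷ 2 = 240664 remainder 0
240664 ÷ 2 = 120332 remainder 0
120332 ÷ 2 = 60166 remainder 0
60166 ÷ 2 = 30083 remainder 0
30083 ÷ 2 = 15041 remainder 1
15041 ÷ 2 = 7520 remainder 1
7520 ÷ 2 = 3760 remainder 0
3760 ÷ 2 = 1880 remainder 0
1880 ÷ 2 = 940 remainder 0
940 ÷ 2 = 470 remainder 0
470 ÷ 2 = 235 remainder 0
235 ÷ 2 = 117 remainder 1
117 ÷ 2 = 58 remainder 1
58 ÷ 2 = 29 remainder 0
29 ÷ 2 = 14 remainder 1
14 ÷ 2 = 7 remainder 0
7 ÷ 2 = 3 remainder 1
3 ÷ 2 = 1 remainder 1
1 ÷ 2 = 0 remainder 1
Reading remainders bottom to top: 1110101100000110000



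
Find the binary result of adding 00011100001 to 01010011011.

Add column by column from the right: bit + bit + carry-in; write the sum mod 2, carry 1 when the sum is 2 or 3.
carry:  00100000110
        00011100001
+       01010011011
-------------------
       001101111100
(the carry out of the leftmost column, 0, becomes the leading bit)
Decimal check:
  00011100001 = 128 + 64 + 32 + 1 = 225
  01010011011 = 512 + 128 + 16 + 8 + 2 + 1 = 667
  225 + 667 = 892, and 001101111100 = 512 + 256 + 64 + 32 + 16 + 8 + 4 = 892 ✓



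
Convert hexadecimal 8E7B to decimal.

Expand by place value (powers of 16):
Digit values: E = 14, B = 11
8E7B = 8 × 16^3 + 14 × 16^2 + 7 × 16^1 + 11 × 16^0
= 8 × 4096 + 14 × 256 + 7 × 16 + 11 × 1
= 32768 + 3584 + 112 + 11
= 36475



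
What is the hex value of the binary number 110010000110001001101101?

Group into 4-bit nibbles from right:
  1100 = C
  1000 = 8
  0110 = 6
  0010 = 2
  0110 = 6
  1101 = D
Result: C8626D



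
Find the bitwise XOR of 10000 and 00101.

XOR: 1 when bits differ
  10000
^ 00101
-------
  10101
Decimal: 16 ^ 5 = 21



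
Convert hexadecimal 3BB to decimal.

Expand by place value (powers of 16):
Digit values: B = 11
3BB = 3 × 16^2 + 11 × 16^1 + 11 × 16^0
= 3 × 256 + 11 × 16 + 11 × 1
= 768 + 176 + 11
= 955



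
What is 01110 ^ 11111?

XOR: 1 when bits differ
  01110
^ 11111
-------
  10001
Decimal: 14 ^ 31 = 17



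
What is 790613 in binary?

Using repeated division by 2:
790613 ÷ 2 = 395306 remainder 1
395306 ÷ 2 = 197653 remainder 0
197653 ÷ 2 = 98826 remainder 1
98826 ÷ 2 = 49413 remainder 0
49413 ÷ 2 = 24706 remainder 1
24706 ÷ 2 = 12353 remainder 0
12353 ÷ 2 = 6176 remainder 1
6176 ÷ 2 = 3088 remainder 0
3088 ÷ 2 = 1544 remainder 0
1544 ÷ 2 = 772 remainder 0
772 ÷ 2 = 386 remainder 0
386 ÷ 2 = 193 remainder 0
193 ÷ 2 = 96 remainder 1
96 ÷ 2 = 48 remainder 0
48 ÷ 2 = 24 remainder 0
24 ÷ 2 = 12 remainder 0
12 ÷ 2 = 6 remainder 0
6 ÷ 2 = 3 remainder 0
3 ÷ 2 = 1 remainder 1
1 ÷ 2 = 0 remainder 1
Reading remainders bottom to top: 11000001000001010101



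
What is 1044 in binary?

Using repeated division by 2:
1044 ÷ 2 = 522 remainder 0
522 ÷ 2 = 261 remainder 0
261 ÷ 2 = 130 remainder 1
130 ÷ 2 = 65 remainder 0
65 ÷ 2 = 32 remainder 1
32 ÷ 2 = 16 remainder 0
16 ÷ 2 = 8 remainder 0
8 ÷ 2 = 4 remainder 0
4 ÷ 2 = 2 remainder 0
2 ÷ 2 = 1 remainder 0
1 ÷ 2 = 0 remainder 1
Reading remainders bottom to top: 10000010100



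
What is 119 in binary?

Using repeated division by 2:
119 ÷ 2 = 59 remainder 1
59 ÷ 2 = 29 remainder 1
29 ÷ 2 = 14 remainder 1
14 ÷ 2 = 7 remainder 0
7 ÷ 2 = 3 remainder 1
3 ÷ 2 = 1 remainder 1
1 ÷ 2 = 0 remainder 1
Reading remainders bottom to top: 1110111



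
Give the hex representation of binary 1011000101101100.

Group into 4-bit nibbles from right:
  1011 = B
  0001 = 1
  0110 = 6
  1100 = C
Result: B16C



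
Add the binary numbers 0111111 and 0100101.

Add column by column from the right: bit + bit + carry-in; write the sum mod 2, carry 1 when the sum is 2 or 3.
carry:  1111110
        0111111
+       0100101
---------------
       01100100
(the carry out of the leftmost column, 0, becomes the leading bit)
Decimal check:
  0111111 = 32 + 16 + 8 + 4 + 2 + 1 = 63
  0100101 = 32 + 4 + 1 = 37
  63 + 37 = 100, and 01100100 = 64 + 32 + 4 = 100 ✓



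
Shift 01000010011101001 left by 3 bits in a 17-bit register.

Original: 01000010011101001 (decimal 34025)
Shift left by 3 positions
Append 3 zeros on the right and drop the 3 high bits that overflow the 17-bit width
Result: 00010011101001000 (decimal 10056)
Equivalent: 34025 << 3 = 34025 × 2^3 = 272200, truncated to 17 bits = 10056



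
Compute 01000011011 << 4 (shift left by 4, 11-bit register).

Original: 01000011011 (decimal 539)
Shift left by 4 positions
Append 4 zeros on the right and drop the 4 high bits that overflow the 11-bit width
Result: 00110110000 (decimal 432)
Equivalent: 539 << 4 = 539 × 2^4 = 8624, truncated to 11 bits = 432



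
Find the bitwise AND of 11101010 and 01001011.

AND: 1 only when both bits are 1
  11101010
& 01001011
----------
  01001010
Decimal: 234 & 75 = 74



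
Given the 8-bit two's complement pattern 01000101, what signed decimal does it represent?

Binary: 01000101
Sign bit: 0 (non-negative)
Read directly as an unsigned value:
01000101 = 64 + 4 + 1 = 69
Value: 69



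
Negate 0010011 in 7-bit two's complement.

Original: 0010011
Step 1 - Invert all bits: 1101100
Step 2 - Add 1: 1101101
Verification: 0010011 + 1101101 = 10000000; discarding the end carry (carry out of the top bit) leaves the 7-bit value 0000000, as required for x + (-x)



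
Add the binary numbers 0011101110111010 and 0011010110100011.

Add column by column from the right: bit + bit + carry-in; write the sum mod 2, carry 1 when the sum is 2 or 3.
carry:  0111111101000100
        0011101110111010
+       0011010110100011
------------------------
       00111000101011101
(the carry out of the leftmost column, 0, becomes the leading bit)
Decimal check:
  0011101110111010 = 8192 + 4096 + 2048 + 512 + 256 + 128 + 32 + 16 + 8 + 2 = 15290
  0011010110100011 = 8192 + 4096 + 1024 + 256 + 128 + 32 + 2 + 1 = 13731
  15290 + 13731 = 29021, and 00111000101011101 = 16384 + 8192 + 4096 + 256 + 64 + 16 + 8 + 4 + 1 = 29021 ✓



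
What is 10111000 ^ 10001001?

XOR: 1 when bits differ
  10111000
^ 10001001
----------
  00110001
Decimal: 184 ^ 137 = 49



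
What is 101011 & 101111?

AND: 1 only when both bits are 1
  101011
& 101111
--------
  101011
Decimal: 43 & 47 = 43



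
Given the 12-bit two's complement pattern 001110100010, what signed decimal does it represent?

Binary: 001110100010
Sign bit: 0 (non-negative)
Read directly as an unsigned value:
001110100010 = 512 + 256 + 128 + 32 + 2 = 930
Value: 930



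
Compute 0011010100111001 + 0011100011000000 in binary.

Add column by column from the right: bit + bit + carry-in; write the sum mod 2, carry 1 when the sum is 2 or 3.
carry:  0110000000000000
        0011010100111001
+       0011100011000000
------------------------
       00110110111111001
(the carry out of the leftmost column, 0, becomes the leading bit)
Decimal check:
  0011010100111001 = 8192 + 4096 + 1024 + 256 + 32 + 16 + 8 + 1 = 13625
  0011100011000000 = 8192 + 4096 + 2048 + 128 + 64 = 14528
  13625 + 14528 = 28153, and 00110110111111001 = 16384 + 8192 + 2048 + 1024 + 256 + 128 + 64 + 32 + 16 + 8 + 1 = 28153 ✓



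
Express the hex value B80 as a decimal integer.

Expand by place value (powers of 16):
Digit values: B = 11
B80 = 11 × 16^2 + 8 × 16^1 + 0 × 16^0
= 11 × 256 + 8 × 16 + 0 × 1
= 2816 + 128 + 0
= 2944



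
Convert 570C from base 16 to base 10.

Expand by place value (powers of 16):
Digit values: C = 12
570C = 5 × 16^3 + 7 × 16^2 + 0 × 16^1 + 12 × 16^0
= 5 × 4096 + 7 × 256 + 0 × 16 + 12 × 1
= 20480 + 1792 + 0 + 12
= 22284



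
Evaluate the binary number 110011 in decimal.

Sum of powers of 2 for each 1-bit:
2^0 + 2^1 + 2^4 + 2^5
= 1 + 2 + 16 + 32
= 51



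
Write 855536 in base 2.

Using repeated division by 2:
855536 ÷ 2 = 427768 remainder 0
427768 ÷ 2 = 213884 remainder 0
213884 ÷ 2 = 106942 remainder 0
106942 ÷ 2 = 53471 remainder 0
53471 ÷ 2 = 26735 remainder 1
26735 ÷ 2 = 13367 remainder 1
13367 ÷ 2 = 6683 remainder 1
6683 ÷ 2 = 3341 remainder 1
3341 ÷ 2 = 1670 remainder 1
1670 ÷ 2 = 835 remainder 0
835 ÷ 2 = 417 remainder 1
417 ÷ 2 = 208 remainder 1
208 ÷ 2 = 104 remainder 0
104 ÷ 2 = 52 remainder 0
52 ÷ 2 = 26 remainder 0
26 ÷ 2 = 13 remainder 0
13 ÷ 2 = 6 remainder 1
6 ÷ 2 = 3 remainder 0
3 ÷ 2 = 1 remainder 1
1 ÷ 2 = 0 remainder 1
Reading remainders bottom to top: 11010000110111110000



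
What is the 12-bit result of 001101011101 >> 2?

Original: 001101011101 (decimal 861)
Shift right by 2 positions
Drop the 2 low bits; fill with zeros on the left
Result: 000011010111 (decimal 215)
Equivalent: 861 >> 2 = 861 ÷ 2^2 = 215



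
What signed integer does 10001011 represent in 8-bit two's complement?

Binary: 10001011
Sign bit: 1 (negative)
Invert: 01110100
Add 1:  01110101
Magnitude: 01110101 = 64 + 32 + 16 + 4 + 1 = 117
Value: -117



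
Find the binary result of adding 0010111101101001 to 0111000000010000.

Add column by column from the right: bit + bit + carry-in; write the sum mod 2, carry 1 when the sum is 2 or 3.
carry:  1100000000000000
        0010111101101001
+       0111000000010000
------------------------
       01001111101111001
(the carry out of the leftmost column, 0, becomes the leading bit)
Decimal check:
  0010111101101001 = 8192 + 2048 + 1024 + 512 + 256 + 64 + 32 + 8 + 1 = 12137
  0111000000010000 = 16384 + 8192 + 4096 + 16 = 28688
  12137 + 28688 = 40825, and 01001111101111001 = 32768 + 4096 + 2048 + 1024 + 512 + 256 + 64 + 32 + 16 + 8 + 1 = 40825 ✓



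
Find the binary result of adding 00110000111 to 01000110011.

Add column by column from the right: bit + bit + carry-in; write the sum mod 2, carry 1 when the sum is 2 or 3.
carry:  00000001110
        00110000111
+       01000110011
-------------------
       001110111010
(the carry out of the leftmost column, 0, becomes the leading bit)
Decimal check:
  00110000111 = 256 + 128 + 4 + 2 + 1 = 391
  01000110011 = 512 + 32 + 16 + 2 + 1 = 563
  391 + 563 = 954, and 001110111010 = 512 + 256 + 128 + 32 + 16 + 8 + 2 = 954 ✓



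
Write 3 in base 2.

Using repeated division by 2:
3 ÷ 2 = 1 remainder 1
1 ÷ 2 = 0 remainder 1
Reading remainders bottom to top: 11



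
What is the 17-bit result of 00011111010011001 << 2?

Original: 00011111010011001 (decimal 16025)
Shift left by 2 positions
Append 2 zeros on the right
Result: 01111101001100100 (decimal 64100)
Equivalent: 16025 << 2 = 16025 × 2^2 = 64100



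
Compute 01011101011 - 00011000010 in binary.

Method 1 - Direct subtraction (column by column from the right: bit − bit − borrow-in; if negative, add 2 and borrow 1 from the next column):
borrow: 00000000000
        01011101011
-       00011000010
-------------------
        01000101001

Method 2 - Add two's complement:
Two's complement of 00011000010: invert → 11100111101, add 1 → 11100111110
  01011101011
+ 11100111110
-------------
 101000101001  (end carry out of the top bit = 1)
Discarding the end carry: 01000101001
Decimal check:
  01011101011 = 512 + 128 + 64 + 32 + 8 + 2 + 1 = 747
  00011000010 = 128 + 64 + 2 = 194
  747 - 194 = 553, and 01000101001 = 512 + 32 + 8 + 1 = 553 ✓



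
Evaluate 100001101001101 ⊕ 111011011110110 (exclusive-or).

XOR: 1 when bits differ
  100001101001101
^ 111011011110110
-----------------
  011010110111011
Decimal: 17229 ^ 30454 = 13755



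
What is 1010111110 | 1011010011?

OR: 1 when either bit is 1
  1010111110
| 1011010011
------------
  1011111111
Decimal: 702 | 723 = 767



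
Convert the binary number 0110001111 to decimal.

Sum of powers of 2 for each 1-bit:
2^0 + 2^1 + 2^2 + 2^3 + 2^7 + 2^8
= 1 + 2 + 4 + 8 + 128 + 256
= 399



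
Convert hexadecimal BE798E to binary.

Convert each hex digit to 4 bits:
  B = 1011
  E = 1110
  7 = 0111
  9 = 1001
  8 = 1000
  E = 1110
Concatenate: 101111100111100110001110



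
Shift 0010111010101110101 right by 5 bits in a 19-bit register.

Original: 0010111010101110101 (decimal 95605)
Shift right by 5 positions
Drop the 5 low bits; fill with zeros on the left
Result: 0000000101110101011 (decimal 2987)
Equivalent: 95605 >> 5 = 95605 ÷ 2^5 = 2987



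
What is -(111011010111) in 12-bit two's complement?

Original (sign bit 1, negative): 111011010111
Step 1 - Invert all bits: 000100101000
Step 2 - Add 1: 000100101001
Verification: 111011010111 + 000100101001 = 1000000000000; discarding the end carry (carry out of the top bit) leaves the 12-bit value 000000000000, as required for x + (-x)



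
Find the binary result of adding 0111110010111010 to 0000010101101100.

Add column by column from the right: bit + bit + carry-in; write the sum mod 2, carry 1 when the sum is 2 or 3.
carry:  1111101111110000
        0111110010111010
+       0000010101101100
------------------------
       01000001000100110
(the carry out of the leftmost column, 0, becomes the leading bit)
Decimal check:
  0111110010111010 = 16384 + 8192 + 4096 + 2048 + 1024 + 128 + 32 + 16 + 8 + 2 = 31930
  0000010101101100 = 1024 + 256 + 64 + 32 + 8 + 4 = 1388
  31930 + 1388 = 33318, and 01000001000100110 = 32768 + 512 + 32 + 4 + 2 = 33318 ✓



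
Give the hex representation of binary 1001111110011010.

Group into 4-bit nibbles from right:
  1001 = 9
  1111 = F
  1001 = 9
  1010 = A
Result: 9F9A



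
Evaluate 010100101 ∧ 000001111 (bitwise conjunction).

AND: 1 only when both bits are 1
  010100101
& 000001111
-----------
  000000101
Decimal: 165 & 15 = 5



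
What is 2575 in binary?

Using repeated division by 2:
2575 ÷ 2 = 1287 remainder 1
1287 ÷ 2 = 643 remainder 1
643 ÷ 2 = 321 remainder 1
321 ÷ 2 = 160 remainder 1
160 ÷ 2 = 80 remainder 0
80 ÷ 2 = 40 remainder 0
40 ÷ 2 = 20 remainder 0
20 ÷ 2 = 10 remainder 0
10 ÷ 2 = 5 remainder 0
5 ÷ 2 = 2 remainder 1
2 ÷ 2 = 1 remainder 0
1 ÷ 2 = 0 remainder 1
Reading remainders bottom to top: 101000001111



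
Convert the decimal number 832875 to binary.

Using repeated division by 2:
832875 ÷ 2 = 416437 remainder 1
416437 ÷ 2 = 208218 remainder 1
208218 ÷ 2 = 104109 remainder 0
104109 ÷ 2 = 52054 remainder 1
52054 ÷ 2 = 26027 remainder 0
26027 ÷ 2 = 13013 remainder 1
13013 ÷ 2 = 6506 remainder 1
6506 ÷ 2 = 3253 remainder 0
3253 ÷ 2 = 1626 remainder 1
1626 ÷ 2 = 813 remainder 0
813 ÷ 2 = 406 remainder 1
406 ÷ 2 = 203 remainder 0
203 ÷ 2 = 101 remainder 1
101 ÷ 2 = 50 remainder 1
50 ÷ 2 = 25 remainder 0
25 ÷ 2 = 12 remainder 1
12 ÷ 2 = 6 remainder 0
6 ÷ 2 = 3 remainder 0
3 ÷ 2 = 1 remainder 1
1 ÷ 2 = 0 remainder 1
Reading remainders bottom to top: 11001011010101101011



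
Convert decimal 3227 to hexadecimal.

Using repeated division by 16 (digits 10–15 are A–F):
3227 ÷ 16 = 201 remainder 11 (B)
201 ÷ 16 = 12 remainder 9
12 ÷ 16 = 0 remainder 12 (C)
Reading remainders bottom to top: C9B



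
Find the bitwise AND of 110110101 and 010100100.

AND: 1 only when both bits are 1
  110110101
& 010100100
-----------
  010100100
Decimal: 437 & 164 = 164



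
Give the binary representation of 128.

Using repeated division by 2:
128 ÷ 2 = 64 remainder 0
64 ÷ 2 = 32 remainder 0
32 ÷ 2 = 16 remainder 0
16 ÷ 2 = 8 remainder 0
8 ÷ 2 = 4 remainder 0
4 ÷ 2 = 2 remainder 0
2 ÷ 2 = 1 remainder 0
1 ÷ 2 = 0 remainder 1
Reading remainders bottom to top: 10000000



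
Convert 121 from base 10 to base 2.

Using repeated division by 2:
121 ÷ 2 = 60 remainder 1
60 ÷ 2 = 30 remainder 0
30 ÷ 2 = 15 remainder 0
15 ÷ 2 = 7 remainder 1
7 ÷ 2 = 3 remainder 1
3 ÷ 2 = 1 remainder 1
1 ÷ 2 = 0 remainder 1
Reading remainders bottom to top: 1111001



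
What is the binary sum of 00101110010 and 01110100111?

Add column by column from the right: bit + bit + carry-in; write the sum mod 2, carry 1 when the sum is 2 or 3.
carry:  11111001100
        00101110010
+       01110100111
-------------------
       010100011001
(the carry out of the leftmost column, 0, becomes the leading bit)
Decimal check:
  00101110010 = 256 + 64 + 32 + 16 + 2 = 370
  01110100111 = 512 + 256 + 128 + 32 + 4 + 2 + 1 = 935
  370 + 935 = 1305, and 010100011001 = 1024 + 256 + 16 + 8 + 1 = 1305 ✓



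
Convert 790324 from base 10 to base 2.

Using repeated division by 2:
790324 ÷ 2 = 395162 remainder 0
395162 ÷ 2 = 197581 remainder 0
197581 ÷ 2 = 98790 remainder 1
98790 ÷ 2 = 49395 remainder 0
49395 ÷ 2 = 24697 remainder 1
24697 ÷ 2 = 12348 remainder 1
12348 ÷ 2 = 6174 remainder 0
6174 ÷ 2 = 3087 remainder 0
3087 ÷ 2 = 1543 remainder 1
1543 ÷ 2 = 771 remainder 1
771 ÷ 2 = 385 remainder 1
385 ÷ 2 = 192 remainder 1
192 ÷ 2 = 96 remainder 0
96 ÷ 2 = 48 remainder 0
48 ÷ 2 = 24 remainder 0
24 ÷ 2 = 12 remainder 0
12 ÷ 2 = 6 remainder 0
6 ÷ 2 = 3 remainder 0
3 ÷ 2 = 1 remainder 1
1 ÷ 2 = 0 remainder 1
Reading remainders bottom to top: 11000000111100110100



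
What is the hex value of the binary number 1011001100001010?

Group into 4-bit nibbles from right:
  1011 = B
  0011 = 3
  0000 = 0
  1010 = A
Result: B30A



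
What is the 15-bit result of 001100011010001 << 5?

Original: 001100011010001 (decimal 6353)
Shift left by 5 positions
Append 5 zeros on the right and drop the 5 high bits that overflow the 15-bit width
Result: 001101000100000 (decimal 6688)
Equivalent: 6353 << 5 = 6353 × 2^5 = 203296, truncated to 15 bits = 6688



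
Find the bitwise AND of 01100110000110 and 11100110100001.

AND: 1 only when both bits are 1
  01100110000110
& 11100110100001
----------------
  01100110000000
Decimal: 6534 & 14753 = 6528



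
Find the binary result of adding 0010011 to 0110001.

Add column by column from the right: bit + bit + carry-in; write the sum mod 2, carry 1 when the sum is 2 or 3.
carry:  1100110
        0010011
+       0110001
---------------
       01000100
(the carry out of the leftmost column, 0, becomes the leading bit)
Decimal check:
  0010011 = 16 + 2 + 1 = 19
  0110001 = 32 + 16 + 1 = 49
  19 + 49 = 68, and 01000100 = 64 + 4 = 68 ✓



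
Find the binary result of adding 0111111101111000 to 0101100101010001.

Add column by column from the right: bit + bit + carry-in; write the sum mod 2, carry 1 when the sum is 2 or 3.
carry:  1111111011100000
        0111111101111000
+       0101100101010001
------------------------
       01101100011001001
(the carry out of the leftmost column, 0, becomes the leading bit)
Decimal check:
  0111111101111000 = 16384 + 8192 + 4096 + 2048 + 1024 + 512 + 256 + 64 + 32 + 16 + 8 = 32632
  0101100101010001 = 16384 + 4096 + 2048 + 256 + 64 + 16 + 1 = 22865
  32632 + 22865 = 55497, and 01101100011001001 = 32768 + 16384 + 4096 + 2048 + 128 + 64 + 8 + 1 = 55497 ✓



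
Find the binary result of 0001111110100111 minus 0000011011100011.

Method 1 - Direct subtraction (column by column from the right: bit − bit − borrow-in; if negative, add 2 and borrow 1 from the next column):
borrow: 0000000110000000
        0001111110100111
-       0000011011100011
------------------------
        0001100011000100

Method 2 - Add two's complement:
Two's complement of 0000011011100011: invert → 1111100100011100, add 1 → 1111100100011101
  0001111110100111
+ 1111100100011101
------------------
 10001100011000100  (end carry out of the top bit = 1)
Discarding the end carry: 0001100011000100
Decimal check:
  0001111110100111 = 4096 + 2048 + 1024 + 512 + 256 + 128 + 32 + 4 + 2 + 1 = 8103
  0000011011100011 = 1024 + 512 + 128 + 64 + 32 + 2 + 1 = 1763
  8103 - 1763 = 6340, and 0001100011000100 = 4096 + 2048 + 128 + 64 + 4 = 6340 ✓



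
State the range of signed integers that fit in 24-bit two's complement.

For 24-bit two's complement:
Minimum: -2^23 = -8388608
Maximum: 2^23 - 1 = 8388607



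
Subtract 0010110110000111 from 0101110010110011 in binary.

Method 1 - Direct subtraction (column by column from the right: bit − bit − borrow-in; if negative, add 2 and borrow 1 from the next column):
borrow: 0101111000011000
        0101110010110011
-       0010110110000111
------------------------
        0010111100101100

Method 2 - Add two's complement:
Two's complement of 0010110110000111: invert → 1101001001111000, add 1 → 1101001001111001
  0101110010110011
+ 1101001001111001
------------------
 10010111100101100  (end carry out of the top bit = 1)
Discarding the end carry: 0010111100101100
Decimal check:
  0101110010110011 = 16384 + 4096 + 2048 + 1024 + 128 + 32 + 16 + 2 + 1 = 23731
  0010110110000111 = 8192 + 2048 + 1024 + 256 + 128 + 4 + 2 + 1 = 11655
  23731 - 11655 = 12076, and 0010111100101100 = 8192 + 2048 + 1024 + 512 + 256 + 32 + 8 + 4 = 12076 ✓



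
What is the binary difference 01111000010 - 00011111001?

Method 1 - Direct subtraction (column by column from the right: bit − bit − borrow-in; if negative, add 2 and borrow 1 from the next column):
borrow: 00111110010
        01111000010
-       00011111001
-------------------
        01011001001

Method 2 - Add two's complement:
Two's complement of 00011111001: invert → 11100000110, add 1 → 11100000111
  01111000010
+ 11100000111
-------------
 101011001001  (end carry out of the top bit = 1)
Discarding the end carry: 01011001001
Decimal check:
  01111000010 = 512 + 256 + 128 + 64 + 2 = 962
  00011111001 = 128 + 64 + 32 + 16 + 8 + 1 = 249
  962 - 249 = 713, and 01011001001 = 512 + 128 + 64 + 8 + 1 = 713 ✓



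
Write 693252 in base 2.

Using repeated division by 2:
693252 ÷ 2 = 346626 remainder 0
346626 ÷ 2 = 173313 remainder 0
173313 ÷ 2 = 86656 remainder 1
86656 ÷ 2 = 43328 remainder 0
43328 ÷ 2 = 21664 remainder 0
21664 ÷ 2 = 10832 remainder 0
10832 ÷ 2 = 5416 remainder 0
5416 ÷ 2 = 2708 remainder 0
2708 ÷ 2 = 1354 remainder 0
1354 ÷ 2 = 677 remainder 0
677 ÷ 2 = 338 remainder 1
338 ÷ 2 = 169 remainder 0
169 ÷ 2 = 84 remainder 1
84 ÷ 2 = 42 remainder 0
42 ÷ 2 = 21 remainder 0
21 ÷ 2 = 10 remainder 1
10 ÷ 2 = 5 remainder 0
5 ÷ 2 = 2 remainder 1
2 ÷ 2 = 1 remainder 0
1 ÷ 2 = 0 remainder 1
Reading remainders bottom to top: 10101001010000000100



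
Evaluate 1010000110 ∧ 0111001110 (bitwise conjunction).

AND: 1 only when both bits are 1
  1010000110
& 0111001110
------------
  0010000110
Decimal: 646 & 462 = 134



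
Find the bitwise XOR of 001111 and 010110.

XOR: 1 when bits differ
  001111
^ 010110
--------
  011001
Decimal: 15 ^ 22 = 25



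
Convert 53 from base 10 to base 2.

Using repeated division by 2:
53 ÷ 2 = 26 remainder 1
26 ÷ 2 = 13 remainder 0
13 ÷ 2 = 6 remainder 1
6 ÷ 2 = 3 remainder 0
3 ÷ 2 = 1 remainder 1
1 ÷ 2 = 0 remainder 1
Reading remainders bottom to top: 110101



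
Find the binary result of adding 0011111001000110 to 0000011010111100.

Add column by column from the right: bit + bit + carry-in; write the sum mod 2, carry 1 when the sum is 2 or 3.
carry:  0111110111111000
        0011111001000110
+       0000011010111100
------------------------
       00100010100000010
(the carry out of the leftmost column, 0, becomes the leading bit)
Decimal check:
  0011111001000110 = 8192 + 4096 + 2048 + 1024 + 512 + 64 + 4 + 2 = 15942
  0000011010111100 = 1024 + 512 + 128 + 32 + 16 + 8 + 4 = 1724
  15942 + 1724 = 17666, and 00100010100000010 = 16384 + 1024 + 256 + 2 = 17666 ✓



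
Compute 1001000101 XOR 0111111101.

XOR: 1 when bits differ
  1001000101
^ 0111111101
------------
  1110111000
Decimal: 581 ^ 509 = 952



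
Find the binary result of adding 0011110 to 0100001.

Add column by column from the right: bit + bit + carry-in; write the sum mod 2, carry 1 when the sum is 2 or 3.
carry:  0000000
        0011110
+       0100001
---------------
       00111111
(the carry out of the leftmost column, 0, becomes the leading bit)
Decimal check:
  0011110 = 16 + 8 + 4 + 2 = 30
  0100001 = 32 + 1 = 33
  30 + 33 = 63, and 00111111 = 32 + 16 + 8 + 4 + 2 + 1 = 63 ✓



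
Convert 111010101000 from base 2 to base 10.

Sum of powers of 2 for each 1-bit:
2^3 + 2^5 + 2^7 + 2^9 + 2^10 + 2^11
= 8 + 32 + 128 + 512 + 1024 + 2048
= 3752



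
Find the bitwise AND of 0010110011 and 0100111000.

AND: 1 only when both bits are 1
  0010110011
& 0100111000
------------
  0000110000
Decimal: 179 & 312 = 48



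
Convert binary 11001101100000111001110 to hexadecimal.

Group into 4-bit nibbles from right:
  0110 = 6
  0110 = 6
  1100 = C
  0001 = 1
  1100 = C
  1110 = E
Result: 66C1CE



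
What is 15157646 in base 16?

Using repeated division by 16 (digits 10–15 are A–F):
15157646 ÷ 16 = 947352 remainder 14 (E)
947352 ÷ 16 = 59209 remainder 8
59209 ÷ 16 = 3700 remainder 9
3700 ÷ 16 = 231 remainder 4
231 ÷ 16 = 14 remainder 7
14 ÷ 16 = 0 remainder 14 (E)
Reading remainders bottom to top: E7498E



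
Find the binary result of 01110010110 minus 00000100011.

Method 1 - Direct subtraction (column by column from the right: bit − bit − borrow-in; if negative, add 2 and borrow 1 from the next column):
borrow: 00011000110
        01110010110
-       00000100011
-------------------
        01101110011

Method 2 - Add two's complement:
Two's complement of 00000100011: invert → 11111011100, add 1 → 11111011101
  01110010110
+ 11111011101
-------------
 101101110011  (end carry out of the top bit = 1)
Discarding the end carry: 01101110011
Decimal check:
  01110010110 = 512 + 256 + 128 + 16 + 4 + 2 = 918
  00000100011 = 32 + 2 + 1 = 35
  918 - 35 = 883, and 01101110011 = 512 + 256 + 64 + 32 + 16 + 2 + 1 = 883 ✓



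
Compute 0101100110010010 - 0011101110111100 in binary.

Method 1 - Direct subtraction (column by column from the right: bit − bit − borrow-in; if negative, add 2 and borrow 1 from the next column):
borrow: 0111111111111000
        0101100110010010
-       0011101110111100
------------------------
        0001110111010110

Method 2 - Add two's complement:
Two's complement of 0011101110111100: invert → 1100010001000011, add 1 → 1100010001000100
  0101100110010010
+ 1100010001000100
------------------
 10001110111010110  (end carry out of the top bit = 1)
Discarding the end carry: 0001110111010110
Decimal check:
  0101100110010010 = 16384 + 4096 + 2048 + 256 + 128 + 16 + 2 = 22930
  0011101110111100 = 8192 + 4096 + 2048 + 512 + 256 + 128 + 32 + 16 + 8 + 4 = 15292
  22930 - 15292 = 7638, and 0001110111010110 = 4096 + 2048 + 1024 + 256 + 128 + 64 + 16 + 4 + 2 = 7638 ✓



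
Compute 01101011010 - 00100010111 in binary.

Method 1 - Direct subtraction (column by column from the right: bit − bit − borrow-in; if negative, add 2 and borrow 1 from the next column):
borrow: 00000001110
        01101011010
-       00100010111
-------------------
        01001000011

Method 2 - Add two's complement:
Two's complement of 00100010111: invert → 11011101000, add 1 → 11011101001
  01101011010
+ 11011101001
-------------
 101001000011  (end carry out of the top bit = 1)
Discarding the end carry: 01001000011
Decimal check:
  01101011010 = 512 + 256 + 64 + 16 + 8 + 2 = 858
  00100010111 = 256 + 16 + 4 + 2 + 1 = 279
  858 - 279 = 579, and 01001000011 = 512 + 64 + 2 + 1 = 579 ✓



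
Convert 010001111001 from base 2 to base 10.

Sum of powers of 2 for each 1-bit:
2^0 + 2^3 + 2^4 + 2^5 + 2^6 + 2^10
= 1 + 8 + 16 + 32 + 64 + 1024
= 1145



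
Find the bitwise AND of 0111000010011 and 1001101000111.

AND: 1 only when both bits are 1
  0111000010011
& 1001101000111
---------------
  0001000000011
Decimal: 3603 & 4935 = 515



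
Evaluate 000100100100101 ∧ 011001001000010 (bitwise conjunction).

AND: 1 only when both bits are 1
  000100100100101
& 011001001000010
-----------------
  000000000000000
Decimal: 2341 & 12866 = 0



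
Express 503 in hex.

Using repeated division by 16 (digits 10–15 are A–F):
503 ÷ 16 = 31 remainder 7
31 ÷ 16 = 1 remainder 15 (F)
1 ÷ 16 = 0 remainder 1
Reading remainders bottom to top: 1F7



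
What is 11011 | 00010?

OR: 1 when either bit is 1
  11011
| 00010
-------
  11011
Decimal: 27 | 2 = 27



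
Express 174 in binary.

Using repeated division by 2:
174 ÷ 2 = 87 remainder 0
87 ÷ 2 = 43 remainder 1
43 ÷ 2 = 21 remainder 1
21 ÷ 2 = 10 remainder 1
10 ÷ 2 = 5 remainder 0
5 ÷ 2 = 2 remainder 1
2 ÷ 2 = 1 remainder 0
1 ÷ 2 = 0 remainder 1
Reading remainders bottom to top: 10101110



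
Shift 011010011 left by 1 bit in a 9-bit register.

Original: 011010011 (decimal 211)
Shift left by 1 position
Append 1 zero on the right
Result: 110100110 (decimal 422)
Equivalent: 211 << 1 = 211 × 2^1 = 422



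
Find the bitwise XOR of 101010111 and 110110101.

XOR: 1 when bits differ
  101010111
^ 110110101
-----------
  011100010
Decimal: 343 ^ 437 = 226



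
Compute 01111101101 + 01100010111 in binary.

Add column by column from the right: bit + bit + carry-in; write the sum mod 2, carry 1 when the sum is 2 or 3.
carry:  11111111110
        01111101101
+       01100010111
-------------------
       011100000100
(the carry out of the leftmost column, 0, becomes the leading bit)
Decimal check:
  01111101101 = 512 + 256 + 128 + 64 + 32 + 8 + 4 + 1 = 1005
  01100010111 = 512 + 256 + 16 + 4 + 2 + 1 = 791
  1005 + 791 = 1796, and 011100000100 = 1024 + 512 + 256 + 4 = 1796 ✓



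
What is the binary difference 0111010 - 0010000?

Method 1 - Direct subtraction (column by column from the right: bit − bit − borrow-in; if negative, add 2 and borrow 1 from the next column):
borrow: 0000000
        0111010
-       0010000
---------------
        0101010

Method 2 - Add two's complement:
Two's complement of 0010000: invert → 1101111, add 1 → 1110000
  0111010
+ 1110000
---------
 10101010  (end carry out of the top bit = 1)
Discarding the end carry: 0101010
Decimal check:
  0111010 = 32 + 16 + 8 + 2 = 58
  0010000 = 16
  58 - 16 = 42, and 0101010 = 32 + 8 + 2 = 42 ✓



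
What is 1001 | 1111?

OR: 1 when either bit is 1
  1001
| 1111
------
  1111
Decimal: 9 | 15 = 15



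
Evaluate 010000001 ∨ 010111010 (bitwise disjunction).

OR: 1 when either bit is 1
  010000001
| 010111010
-----------
  010111011
Decimal: 129 | 186 = 187



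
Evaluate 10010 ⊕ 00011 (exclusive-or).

XOR: 1 when bits differ
  10010
^ 00011
-------
  10001
Decimal: 18 ^ 3 = 17



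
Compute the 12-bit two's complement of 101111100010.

Original (sign bit 1, negative): 101111100010
Step 1 - Invert all bits: 010000011101
Step 2 - Add 1: 010000011110
Verification: 101111100010 + 010000011110 = 1000000000000; discarding the end carry (carry out of the top bit) leaves the 12-bit value 000000000000, as required for x + (-x)



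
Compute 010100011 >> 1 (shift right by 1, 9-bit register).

Original: 010100011 (decimal 163)
Shift right by 1 position
Drop the 1 low bit; fill with zero on the left
Result: 001010001 (decimal 81)
Equivalent: 163 >> 1 = 163 ÷ 2^1 = 81



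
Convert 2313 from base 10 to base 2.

Using repeated division by 2:
2313 ÷ 2 = 1156 remainder 1
1156 ÷ 2 = 578 remainder 0
578 ÷ 2 = 289 remainder 0
289 ÷ 2 = 144 remainder 1
144 ÷ 2 = 72 remainder 0
72 ÷ 2 = 36 remainder 0
36 ÷ 2 = 18 remainder 0
18 ÷ 2 = 9 remainder 0
9 ÷ 2 = 4 remainder 1
4 ÷ 2 = 2 remainder 0
2 ÷ 2 = 1 remainder 0
1 ÷ 2 = 0 remainder 1
Reading remainders bottom to top: 100100001001



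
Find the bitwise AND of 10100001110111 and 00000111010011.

AND: 1 only when both bits are 1
  10100001110111
& 00000111010011
----------------
  00000001010011
Decimal: 10359 & 467 = 83



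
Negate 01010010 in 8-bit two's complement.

Original: 01010010
Step 1 - Invert all bits: 10101101
Step 2 - Add 1: 10101110
Verification: 01010010 + 10101110 = 100000000; discarding the end carry (carry out of the top bit) leaves the 8-bit value 00000000, as required for x + (-x)



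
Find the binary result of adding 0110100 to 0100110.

Add column by column from the right: bit + bit + carry-in; write the sum mod 2, carry 1 when the sum is 2 or 3.
carry:  1001000
        0110100
+       0100110
---------------
       01011010
(the carry out of the leftmost column, 0, becomes the leading bit)
Decimal check:
  0110100 = 32 + 16 + 4 = 52
  0100110 = 32 + 4 + 2 = 38
  52 + 38 = 90, and 01011010 = 64 + 16 + 8 + 2 = 90 ✓



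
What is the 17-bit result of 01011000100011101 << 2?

Original: 01011000100011101 (decimal 45341)
Shift left by 2 positions
Append 2 zeros on the right and drop the 2 high bits that overflow the 17-bit width
Result: 01100010001110100 (decimal 50292)
Equivalent: 45341 << 2 = 45341 × 2^2 = 181364, truncated to 17 bits = 50292



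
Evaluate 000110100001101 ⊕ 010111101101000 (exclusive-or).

XOR: 1 when bits differ
  000110100001101
^ 010111101101000
-----------------
  010001001100101
Decimal: 3341 ^ 12136 = 8805



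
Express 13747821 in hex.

Using repeated division by 16 (digits 10–15 are A–F):
13747821 ÷ 16 = 859238 remainder 13 (D)
859238 ÷ 16 = 53702 remainder 6
53702 ÷ 16 = 3356 remainder 6
3356 ÷ 16 = 209 remainder 12 (C)
209 ÷ 16 = 13 remainder 1
13 ÷ 16 = 0 remainder 13 (D)
Reading remainders bottom to top: D1C66D



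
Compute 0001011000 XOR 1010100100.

XOR: 1 when bits differ
  0001011000
^ 1010100100
------------
  1011111100
Decimal: 88 ^ 676 = 764



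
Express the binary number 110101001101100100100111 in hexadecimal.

Group into 4-bit nibbles from right:
  1101 = D
  0100 = 4
  1101 = D
  1001 = 9
  0010 = 2
  0111 = 7
Result: D4D927



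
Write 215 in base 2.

Using repeated division by 2:
215 ÷ 2 = 107 remainder 1
107 ÷ 2 = 53 remainder 1
53 ÷ 2 = 26 remainder 1
26 ÷ 2 = 13 remainder 0
13 ÷ 2 = 6 remainder 1
6 ÷ 2 = 3 remainder 0
3 ÷ 2 = 1 remainder 1
1 ÷ 2 = 0 remainder 1
Reading remainders bottom to top: 11010111

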